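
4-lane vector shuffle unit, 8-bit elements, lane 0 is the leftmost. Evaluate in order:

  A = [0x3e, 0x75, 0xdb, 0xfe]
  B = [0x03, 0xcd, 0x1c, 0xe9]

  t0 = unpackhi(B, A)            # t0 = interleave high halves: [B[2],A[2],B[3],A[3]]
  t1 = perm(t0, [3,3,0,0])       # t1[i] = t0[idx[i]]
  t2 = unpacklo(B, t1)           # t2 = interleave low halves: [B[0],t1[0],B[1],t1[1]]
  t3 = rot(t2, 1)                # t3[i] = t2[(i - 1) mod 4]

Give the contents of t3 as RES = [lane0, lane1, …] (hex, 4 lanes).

RES = [0xfe, 0x03, 0xfe, 0xcd]

  t0: 1c db e9 fe
  t1: fe fe 1c 1c
  t2: 03 fe cd fe
  t3: fe 03 fe cd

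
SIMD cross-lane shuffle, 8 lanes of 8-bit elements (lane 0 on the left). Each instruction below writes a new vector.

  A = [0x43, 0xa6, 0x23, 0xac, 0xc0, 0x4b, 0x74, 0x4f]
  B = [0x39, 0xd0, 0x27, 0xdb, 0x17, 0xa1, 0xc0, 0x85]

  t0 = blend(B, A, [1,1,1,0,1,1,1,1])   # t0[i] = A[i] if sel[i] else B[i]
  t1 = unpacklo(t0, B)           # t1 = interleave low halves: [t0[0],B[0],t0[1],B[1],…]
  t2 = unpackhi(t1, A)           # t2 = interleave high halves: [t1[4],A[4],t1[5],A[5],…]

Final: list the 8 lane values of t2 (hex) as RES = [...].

RES = [ 0x23  0xc0  0x27  0x4b  0xdb  0x74  0xdb  0x4f ]

→ t0 |43|a6|23|db|c0|4b|74|4f|
→ t1 |43|39|a6|d0|23|27|db|db|
→ t2 |23|c0|27|4b|db|74|db|4f|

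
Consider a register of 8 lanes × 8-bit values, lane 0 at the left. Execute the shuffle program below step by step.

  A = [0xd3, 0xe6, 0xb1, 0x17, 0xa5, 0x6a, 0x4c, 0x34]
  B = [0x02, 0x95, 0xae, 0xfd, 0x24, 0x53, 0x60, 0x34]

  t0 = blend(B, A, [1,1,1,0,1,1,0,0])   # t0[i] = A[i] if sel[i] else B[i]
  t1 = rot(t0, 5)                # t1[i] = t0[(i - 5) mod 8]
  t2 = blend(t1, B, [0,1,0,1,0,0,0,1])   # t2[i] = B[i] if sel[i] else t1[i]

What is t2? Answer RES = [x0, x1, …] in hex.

RES = [0xfd, 0x95, 0x6a, 0xfd, 0x34, 0xd3, 0xe6, 0x34]

  t0: d3 e6 b1 fd a5 6a 60 34
  t1: fd a5 6a 60 34 d3 e6 b1
  t2: fd 95 6a fd 34 d3 e6 34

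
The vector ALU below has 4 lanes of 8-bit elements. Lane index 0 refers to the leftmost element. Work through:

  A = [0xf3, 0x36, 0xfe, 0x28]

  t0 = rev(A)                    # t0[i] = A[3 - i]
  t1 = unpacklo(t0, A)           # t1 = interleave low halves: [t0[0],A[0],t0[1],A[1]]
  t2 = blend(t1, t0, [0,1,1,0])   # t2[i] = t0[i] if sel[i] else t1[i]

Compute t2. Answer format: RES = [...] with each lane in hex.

RES = [0x28, 0xfe, 0x36, 0x36]

t0 = [0x28, 0xfe, 0x36, 0xf3]
t1 = [0x28, 0xf3, 0xfe, 0x36]
t2 = [0x28, 0xfe, 0x36, 0x36]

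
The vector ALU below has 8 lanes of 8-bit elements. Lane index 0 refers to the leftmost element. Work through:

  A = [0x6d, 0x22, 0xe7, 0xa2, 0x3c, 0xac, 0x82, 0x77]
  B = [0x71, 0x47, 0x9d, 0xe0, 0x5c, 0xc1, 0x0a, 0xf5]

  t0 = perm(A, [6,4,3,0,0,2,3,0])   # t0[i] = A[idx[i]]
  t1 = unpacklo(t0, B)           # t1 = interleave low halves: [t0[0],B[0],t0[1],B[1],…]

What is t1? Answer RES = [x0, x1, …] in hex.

RES = [0x82, 0x71, 0x3c, 0x47, 0xa2, 0x9d, 0x6d, 0xe0]

→ t0 |82|3c|a2|6d|6d|e7|a2|6d|
→ t1 |82|71|3c|47|a2|9d|6d|e0|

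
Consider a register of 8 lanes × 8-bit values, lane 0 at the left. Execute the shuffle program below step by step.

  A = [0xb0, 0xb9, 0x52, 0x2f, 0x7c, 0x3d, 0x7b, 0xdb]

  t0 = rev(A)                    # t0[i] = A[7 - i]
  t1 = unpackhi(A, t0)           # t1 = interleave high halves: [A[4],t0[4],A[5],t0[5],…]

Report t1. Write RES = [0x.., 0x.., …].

  t0: db 7b 3d 7c 2f 52 b9 b0
  t1: 7c 2f 3d 52 7b b9 db b0

RES = [0x7c, 0x2f, 0x3d, 0x52, 0x7b, 0xb9, 0xdb, 0xb0]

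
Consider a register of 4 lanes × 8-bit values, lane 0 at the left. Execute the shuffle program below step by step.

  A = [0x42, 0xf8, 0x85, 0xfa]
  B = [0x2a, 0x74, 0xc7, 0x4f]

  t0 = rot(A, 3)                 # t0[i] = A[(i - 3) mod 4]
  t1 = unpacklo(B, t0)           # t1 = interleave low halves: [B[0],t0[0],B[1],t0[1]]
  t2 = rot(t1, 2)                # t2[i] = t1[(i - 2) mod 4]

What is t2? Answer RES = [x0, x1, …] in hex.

  t0: f8 85 fa 42
  t1: 2a f8 74 85
  t2: 74 85 2a f8

RES = [0x74, 0x85, 0x2a, 0xf8]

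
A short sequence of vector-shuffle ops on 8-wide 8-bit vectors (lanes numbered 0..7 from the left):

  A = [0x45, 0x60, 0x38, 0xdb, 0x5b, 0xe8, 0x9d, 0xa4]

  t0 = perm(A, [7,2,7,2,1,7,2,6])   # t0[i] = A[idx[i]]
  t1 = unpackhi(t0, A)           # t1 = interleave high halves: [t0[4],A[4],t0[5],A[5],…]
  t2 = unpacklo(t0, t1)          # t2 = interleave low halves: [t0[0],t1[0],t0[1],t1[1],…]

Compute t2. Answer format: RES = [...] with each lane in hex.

RES = [0xa4, 0x60, 0x38, 0x5b, 0xa4, 0xa4, 0x38, 0xe8]

t0 = [0xa4, 0x38, 0xa4, 0x38, 0x60, 0xa4, 0x38, 0x9d]
t1 = [0x60, 0x5b, 0xa4, 0xe8, 0x38, 0x9d, 0x9d, 0xa4]
t2 = [0xa4, 0x60, 0x38, 0x5b, 0xa4, 0xa4, 0x38, 0xe8]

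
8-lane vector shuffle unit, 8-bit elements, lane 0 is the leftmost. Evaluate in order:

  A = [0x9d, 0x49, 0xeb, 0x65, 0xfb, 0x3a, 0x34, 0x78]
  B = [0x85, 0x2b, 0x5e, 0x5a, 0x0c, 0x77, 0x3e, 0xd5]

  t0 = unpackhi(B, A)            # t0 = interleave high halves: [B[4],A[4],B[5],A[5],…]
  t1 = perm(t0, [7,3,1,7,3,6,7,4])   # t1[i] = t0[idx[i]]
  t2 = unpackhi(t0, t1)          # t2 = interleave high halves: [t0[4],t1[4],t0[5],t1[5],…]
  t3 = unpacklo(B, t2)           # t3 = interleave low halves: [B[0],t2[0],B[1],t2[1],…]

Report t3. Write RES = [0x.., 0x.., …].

t0 = [0x0c, 0xfb, 0x77, 0x3a, 0x3e, 0x34, 0xd5, 0x78]
t1 = [0x78, 0x3a, 0xfb, 0x78, 0x3a, 0xd5, 0x78, 0x3e]
t2 = [0x3e, 0x3a, 0x34, 0xd5, 0xd5, 0x78, 0x78, 0x3e]
t3 = [0x85, 0x3e, 0x2b, 0x3a, 0x5e, 0x34, 0x5a, 0xd5]

RES = [ 0x85  0x3e  0x2b  0x3a  0x5e  0x34  0x5a  0xd5 ]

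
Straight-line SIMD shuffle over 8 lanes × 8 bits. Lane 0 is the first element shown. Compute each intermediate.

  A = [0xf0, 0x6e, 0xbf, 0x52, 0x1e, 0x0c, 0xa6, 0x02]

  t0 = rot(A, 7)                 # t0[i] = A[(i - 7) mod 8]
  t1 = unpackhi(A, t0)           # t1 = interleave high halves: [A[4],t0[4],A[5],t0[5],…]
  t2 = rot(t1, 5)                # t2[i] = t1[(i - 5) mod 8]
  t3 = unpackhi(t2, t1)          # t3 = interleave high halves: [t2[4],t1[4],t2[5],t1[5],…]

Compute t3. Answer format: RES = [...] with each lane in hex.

→ t0 |6e|bf|52|1e|0c|a6|02|f0|
→ t1 |1e|0c|0c|a6|a6|02|02|f0|
→ t2 |a6|a6|02|02|f0|1e|0c|0c|
→ t3 |f0|a6|1e|02|0c|02|0c|f0|

RES = [0xf0, 0xa6, 0x1e, 0x02, 0x0c, 0x02, 0x0c, 0xf0]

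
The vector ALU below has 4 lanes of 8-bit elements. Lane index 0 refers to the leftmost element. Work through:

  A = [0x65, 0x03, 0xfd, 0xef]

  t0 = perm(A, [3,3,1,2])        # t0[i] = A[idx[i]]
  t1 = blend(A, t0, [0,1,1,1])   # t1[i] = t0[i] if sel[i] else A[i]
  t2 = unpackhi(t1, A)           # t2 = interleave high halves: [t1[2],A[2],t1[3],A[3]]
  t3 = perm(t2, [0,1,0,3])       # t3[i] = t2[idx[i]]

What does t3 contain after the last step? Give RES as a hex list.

RES = [0x03, 0xfd, 0x03, 0xef]

t0 = [0xef, 0xef, 0x03, 0xfd]
t1 = [0x65, 0xef, 0x03, 0xfd]
t2 = [0x03, 0xfd, 0xfd, 0xef]
t3 = [0x03, 0xfd, 0x03, 0xef]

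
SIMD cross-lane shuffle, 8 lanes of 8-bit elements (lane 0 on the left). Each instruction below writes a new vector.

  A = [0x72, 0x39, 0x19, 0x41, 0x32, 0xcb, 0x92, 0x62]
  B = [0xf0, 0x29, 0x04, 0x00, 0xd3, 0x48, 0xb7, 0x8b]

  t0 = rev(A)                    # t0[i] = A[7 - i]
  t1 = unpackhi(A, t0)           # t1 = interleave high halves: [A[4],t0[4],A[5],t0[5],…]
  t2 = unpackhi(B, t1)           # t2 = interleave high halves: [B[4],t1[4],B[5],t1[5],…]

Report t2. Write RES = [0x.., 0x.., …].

RES = [ 0xd3  0x92  0x48  0x39  0xb7  0x62  0x8b  0x72 ]

t0 = [0x62, 0x92, 0xcb, 0x32, 0x41, 0x19, 0x39, 0x72]
t1 = [0x32, 0x41, 0xcb, 0x19, 0x92, 0x39, 0x62, 0x72]
t2 = [0xd3, 0x92, 0x48, 0x39, 0xb7, 0x62, 0x8b, 0x72]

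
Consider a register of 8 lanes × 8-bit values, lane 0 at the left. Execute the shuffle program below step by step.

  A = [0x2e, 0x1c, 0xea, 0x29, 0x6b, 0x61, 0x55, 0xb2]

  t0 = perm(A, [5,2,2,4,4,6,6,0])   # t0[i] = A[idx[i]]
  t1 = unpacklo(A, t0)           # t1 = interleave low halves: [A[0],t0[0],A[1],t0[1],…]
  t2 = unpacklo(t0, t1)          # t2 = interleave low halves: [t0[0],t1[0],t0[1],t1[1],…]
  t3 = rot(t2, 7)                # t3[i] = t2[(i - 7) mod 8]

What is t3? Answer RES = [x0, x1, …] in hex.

RES = [ 0x2e  0xea  0x61  0xea  0x1c  0x6b  0xea  0x61 ]

t0 = [0x61, 0xea, 0xea, 0x6b, 0x6b, 0x55, 0x55, 0x2e]
t1 = [0x2e, 0x61, 0x1c, 0xea, 0xea, 0xea, 0x29, 0x6b]
t2 = [0x61, 0x2e, 0xea, 0x61, 0xea, 0x1c, 0x6b, 0xea]
t3 = [0x2e, 0xea, 0x61, 0xea, 0x1c, 0x6b, 0xea, 0x61]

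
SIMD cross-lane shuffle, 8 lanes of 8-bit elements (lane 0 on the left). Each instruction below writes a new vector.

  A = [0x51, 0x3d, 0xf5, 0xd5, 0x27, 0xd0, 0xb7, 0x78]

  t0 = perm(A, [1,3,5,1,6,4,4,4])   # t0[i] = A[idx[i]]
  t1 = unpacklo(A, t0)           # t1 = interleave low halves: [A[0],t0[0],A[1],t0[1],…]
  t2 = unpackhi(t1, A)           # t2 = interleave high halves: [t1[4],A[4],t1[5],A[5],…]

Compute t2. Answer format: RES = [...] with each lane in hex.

RES = [ 0xf5  0x27  0xd0  0xd0  0xd5  0xb7  0x3d  0x78 ]

→ t0 |3d|d5|d0|3d|b7|27|27|27|
→ t1 |51|3d|3d|d5|f5|d0|d5|3d|
→ t2 |f5|27|d0|d0|d5|b7|3d|78|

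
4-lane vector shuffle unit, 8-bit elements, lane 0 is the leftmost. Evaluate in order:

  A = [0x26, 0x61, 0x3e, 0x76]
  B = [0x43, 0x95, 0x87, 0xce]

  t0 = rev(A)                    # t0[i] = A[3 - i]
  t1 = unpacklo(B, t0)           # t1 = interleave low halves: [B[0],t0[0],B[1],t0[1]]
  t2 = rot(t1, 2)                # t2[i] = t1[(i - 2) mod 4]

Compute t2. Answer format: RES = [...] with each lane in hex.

RES = [0x95, 0x3e, 0x43, 0x76]

→ t0 |76|3e|61|26|
→ t1 |43|76|95|3e|
→ t2 |95|3e|43|76|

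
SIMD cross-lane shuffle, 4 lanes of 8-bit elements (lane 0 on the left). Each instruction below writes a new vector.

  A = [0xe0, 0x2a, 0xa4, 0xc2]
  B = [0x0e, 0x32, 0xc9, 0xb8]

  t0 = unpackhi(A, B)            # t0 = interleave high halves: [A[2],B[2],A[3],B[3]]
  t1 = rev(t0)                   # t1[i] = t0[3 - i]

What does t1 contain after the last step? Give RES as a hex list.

RES = [0xb8, 0xc2, 0xc9, 0xa4]

→ t0 |a4|c9|c2|b8|
→ t1 |b8|c2|c9|a4|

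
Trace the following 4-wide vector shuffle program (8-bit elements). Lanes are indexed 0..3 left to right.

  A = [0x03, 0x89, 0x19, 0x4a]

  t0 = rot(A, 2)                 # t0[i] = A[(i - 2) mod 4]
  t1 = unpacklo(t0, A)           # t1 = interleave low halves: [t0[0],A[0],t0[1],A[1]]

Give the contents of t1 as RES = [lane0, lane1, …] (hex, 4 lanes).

  t0: 19 4a 03 89
  t1: 19 03 4a 89

RES = [ 0x19  0x03  0x4a  0x89 ]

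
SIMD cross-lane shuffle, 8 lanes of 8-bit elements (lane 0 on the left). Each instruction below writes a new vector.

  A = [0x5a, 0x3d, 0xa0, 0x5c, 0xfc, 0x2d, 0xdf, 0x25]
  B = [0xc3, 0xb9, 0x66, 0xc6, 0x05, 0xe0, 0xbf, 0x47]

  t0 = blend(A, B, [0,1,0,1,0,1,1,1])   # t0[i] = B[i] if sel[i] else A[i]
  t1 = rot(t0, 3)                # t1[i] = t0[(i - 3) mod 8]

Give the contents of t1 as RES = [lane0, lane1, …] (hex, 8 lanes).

RES = [ 0xe0  0xbf  0x47  0x5a  0xb9  0xa0  0xc6  0xfc ]

  t0: 5a b9 a0 c6 fc e0 bf 47
  t1: e0 bf 47 5a b9 a0 c6 fc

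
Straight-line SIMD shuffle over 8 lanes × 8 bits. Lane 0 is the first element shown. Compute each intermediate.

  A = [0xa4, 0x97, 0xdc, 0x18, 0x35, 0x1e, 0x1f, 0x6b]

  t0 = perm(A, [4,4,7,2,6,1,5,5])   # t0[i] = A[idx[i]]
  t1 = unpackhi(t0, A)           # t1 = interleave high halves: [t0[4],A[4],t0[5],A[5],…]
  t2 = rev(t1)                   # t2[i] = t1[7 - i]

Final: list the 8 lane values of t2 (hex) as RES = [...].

  t0: 35 35 6b dc 1f 97 1e 1e
  t1: 1f 35 97 1e 1e 1f 1e 6b
  t2: 6b 1e 1f 1e 1e 97 35 1f

RES = [0x6b, 0x1e, 0x1f, 0x1e, 0x1e, 0x97, 0x35, 0x1f]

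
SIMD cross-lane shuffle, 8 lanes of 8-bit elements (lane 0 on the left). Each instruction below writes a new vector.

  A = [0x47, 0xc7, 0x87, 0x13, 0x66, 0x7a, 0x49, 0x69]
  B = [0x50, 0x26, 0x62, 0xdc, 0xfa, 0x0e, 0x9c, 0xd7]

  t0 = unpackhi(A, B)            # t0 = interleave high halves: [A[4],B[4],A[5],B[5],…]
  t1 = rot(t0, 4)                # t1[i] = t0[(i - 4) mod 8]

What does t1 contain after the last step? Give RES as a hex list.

RES = [0x49, 0x9c, 0x69, 0xd7, 0x66, 0xfa, 0x7a, 0x0e]

→ t0 |66|fa|7a|0e|49|9c|69|d7|
→ t1 |49|9c|69|d7|66|fa|7a|0e|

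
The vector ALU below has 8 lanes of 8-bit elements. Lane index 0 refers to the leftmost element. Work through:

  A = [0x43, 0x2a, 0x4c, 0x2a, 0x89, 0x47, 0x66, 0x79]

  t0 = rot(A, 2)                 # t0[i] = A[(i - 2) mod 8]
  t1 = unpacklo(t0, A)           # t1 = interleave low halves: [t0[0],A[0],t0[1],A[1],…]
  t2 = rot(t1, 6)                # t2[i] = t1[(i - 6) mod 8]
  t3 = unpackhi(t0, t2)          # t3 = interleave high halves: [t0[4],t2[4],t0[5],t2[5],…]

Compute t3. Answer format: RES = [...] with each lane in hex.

  t0: 66 79 43 2a 4c 2a 89 47
  t1: 66 43 79 2a 43 4c 2a 2a
  t2: 79 2a 43 4c 2a 2a 66 43
  t3: 4c 2a 2a 2a 89 66 47 43

RES = [ 0x4c  0x2a  0x2a  0x2a  0x89  0x66  0x47  0x43 ]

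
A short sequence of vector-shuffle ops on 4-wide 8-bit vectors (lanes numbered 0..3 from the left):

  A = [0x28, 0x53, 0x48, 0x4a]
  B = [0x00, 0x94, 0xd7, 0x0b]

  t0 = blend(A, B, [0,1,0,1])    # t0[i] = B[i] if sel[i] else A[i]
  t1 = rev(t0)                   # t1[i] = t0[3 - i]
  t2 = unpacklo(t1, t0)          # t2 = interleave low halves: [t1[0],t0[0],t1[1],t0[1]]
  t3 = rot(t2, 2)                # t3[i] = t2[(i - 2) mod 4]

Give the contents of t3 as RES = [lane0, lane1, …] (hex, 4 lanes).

RES = [ 0x48  0x94  0x0b  0x28 ]

t0 = [0x28, 0x94, 0x48, 0x0b]
t1 = [0x0b, 0x48, 0x94, 0x28]
t2 = [0x0b, 0x28, 0x48, 0x94]
t3 = [0x48, 0x94, 0x0b, 0x28]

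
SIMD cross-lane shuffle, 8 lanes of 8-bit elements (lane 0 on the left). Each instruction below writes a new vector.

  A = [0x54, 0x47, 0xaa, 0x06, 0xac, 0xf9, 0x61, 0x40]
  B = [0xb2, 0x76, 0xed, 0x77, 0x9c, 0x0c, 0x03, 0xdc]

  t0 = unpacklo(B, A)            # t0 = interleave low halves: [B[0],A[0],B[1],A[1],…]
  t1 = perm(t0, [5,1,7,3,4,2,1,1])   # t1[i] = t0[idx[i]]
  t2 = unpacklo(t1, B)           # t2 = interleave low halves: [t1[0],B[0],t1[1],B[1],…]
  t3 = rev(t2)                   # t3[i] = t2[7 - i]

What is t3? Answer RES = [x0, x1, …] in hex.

RES = [ 0x77  0x47  0xed  0x06  0x76  0x54  0xb2  0xaa ]

t0 = [0xb2, 0x54, 0x76, 0x47, 0xed, 0xaa, 0x77, 0x06]
t1 = [0xaa, 0x54, 0x06, 0x47, 0xed, 0x76, 0x54, 0x54]
t2 = [0xaa, 0xb2, 0x54, 0x76, 0x06, 0xed, 0x47, 0x77]
t3 = [0x77, 0x47, 0xed, 0x06, 0x76, 0x54, 0xb2, 0xaa]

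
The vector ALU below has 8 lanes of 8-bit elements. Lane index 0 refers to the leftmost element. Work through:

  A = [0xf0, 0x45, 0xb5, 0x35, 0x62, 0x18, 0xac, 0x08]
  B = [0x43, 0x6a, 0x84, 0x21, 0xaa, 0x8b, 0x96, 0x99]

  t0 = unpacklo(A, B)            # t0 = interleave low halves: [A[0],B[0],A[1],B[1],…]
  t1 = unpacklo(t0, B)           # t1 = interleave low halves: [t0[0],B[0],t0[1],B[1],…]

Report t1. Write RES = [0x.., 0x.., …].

t0 = [0xf0, 0x43, 0x45, 0x6a, 0xb5, 0x84, 0x35, 0x21]
t1 = [0xf0, 0x43, 0x43, 0x6a, 0x45, 0x84, 0x6a, 0x21]

RES = [0xf0, 0x43, 0x43, 0x6a, 0x45, 0x84, 0x6a, 0x21]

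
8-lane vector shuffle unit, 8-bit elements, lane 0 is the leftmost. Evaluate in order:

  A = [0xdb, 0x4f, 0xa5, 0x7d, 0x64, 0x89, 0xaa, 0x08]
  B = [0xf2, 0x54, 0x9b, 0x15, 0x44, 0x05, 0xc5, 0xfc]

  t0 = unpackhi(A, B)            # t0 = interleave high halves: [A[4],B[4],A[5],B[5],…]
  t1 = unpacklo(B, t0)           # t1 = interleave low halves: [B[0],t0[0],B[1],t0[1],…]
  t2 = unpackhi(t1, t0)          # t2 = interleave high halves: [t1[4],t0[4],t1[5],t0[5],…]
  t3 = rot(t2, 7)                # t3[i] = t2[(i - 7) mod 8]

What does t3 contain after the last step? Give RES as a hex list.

RES = [0xaa, 0x89, 0xc5, 0x15, 0x08, 0x05, 0xfc, 0x9b]

→ t0 |64|44|89|05|aa|c5|08|fc|
→ t1 |f2|64|54|44|9b|89|15|05|
→ t2 |9b|aa|89|c5|15|08|05|fc|
→ t3 |aa|89|c5|15|08|05|fc|9b|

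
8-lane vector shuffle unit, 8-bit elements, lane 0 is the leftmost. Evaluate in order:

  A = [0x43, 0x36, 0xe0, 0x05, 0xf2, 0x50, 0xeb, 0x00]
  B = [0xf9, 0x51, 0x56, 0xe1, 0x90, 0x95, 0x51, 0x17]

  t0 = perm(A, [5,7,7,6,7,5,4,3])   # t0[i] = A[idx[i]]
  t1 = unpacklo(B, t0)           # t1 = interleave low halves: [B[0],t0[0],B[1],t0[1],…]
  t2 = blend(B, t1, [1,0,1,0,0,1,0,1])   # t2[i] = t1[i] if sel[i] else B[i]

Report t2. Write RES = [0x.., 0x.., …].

→ t0 |50|00|00|eb|00|50|f2|05|
→ t1 |f9|50|51|00|56|00|e1|eb|
→ t2 |f9|51|51|e1|90|00|51|eb|

RES = [ 0xf9  0x51  0x51  0xe1  0x90  0x00  0x51  0xeb ]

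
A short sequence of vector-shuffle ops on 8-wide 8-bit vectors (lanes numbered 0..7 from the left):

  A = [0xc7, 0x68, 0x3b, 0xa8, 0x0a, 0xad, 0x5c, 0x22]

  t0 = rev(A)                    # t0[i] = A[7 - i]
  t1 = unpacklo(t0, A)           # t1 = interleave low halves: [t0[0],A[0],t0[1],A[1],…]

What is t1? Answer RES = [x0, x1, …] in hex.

RES = [0x22, 0xc7, 0x5c, 0x68, 0xad, 0x3b, 0x0a, 0xa8]

  t0: 22 5c ad 0a a8 3b 68 c7
  t1: 22 c7 5c 68 ad 3b 0a a8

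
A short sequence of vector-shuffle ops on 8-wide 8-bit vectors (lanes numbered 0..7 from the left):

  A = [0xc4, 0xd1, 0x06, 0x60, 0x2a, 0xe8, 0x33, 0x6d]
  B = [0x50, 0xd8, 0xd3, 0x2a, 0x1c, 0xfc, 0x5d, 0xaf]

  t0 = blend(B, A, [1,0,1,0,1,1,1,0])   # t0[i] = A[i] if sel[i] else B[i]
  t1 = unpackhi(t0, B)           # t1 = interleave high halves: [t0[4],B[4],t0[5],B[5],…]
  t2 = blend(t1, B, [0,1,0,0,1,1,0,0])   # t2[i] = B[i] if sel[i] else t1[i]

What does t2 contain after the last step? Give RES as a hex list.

t0 = [0xc4, 0xd8, 0x06, 0x2a, 0x2a, 0xe8, 0x33, 0xaf]
t1 = [0x2a, 0x1c, 0xe8, 0xfc, 0x33, 0x5d, 0xaf, 0xaf]
t2 = [0x2a, 0xd8, 0xe8, 0xfc, 0x1c, 0xfc, 0xaf, 0xaf]

RES = [ 0x2a  0xd8  0xe8  0xfc  0x1c  0xfc  0xaf  0xaf ]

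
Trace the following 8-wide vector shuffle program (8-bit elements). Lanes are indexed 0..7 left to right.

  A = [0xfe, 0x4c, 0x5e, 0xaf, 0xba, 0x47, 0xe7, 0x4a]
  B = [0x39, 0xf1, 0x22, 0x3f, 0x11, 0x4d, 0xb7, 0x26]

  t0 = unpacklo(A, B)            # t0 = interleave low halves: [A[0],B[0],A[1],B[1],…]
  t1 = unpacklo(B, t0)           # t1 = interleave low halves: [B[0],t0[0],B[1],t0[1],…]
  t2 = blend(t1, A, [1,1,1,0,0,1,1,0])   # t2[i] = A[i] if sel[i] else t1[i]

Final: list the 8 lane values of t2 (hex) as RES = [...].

RES = [ 0xfe  0x4c  0x5e  0x39  0x22  0x47  0xe7  0xf1 ]

  t0: fe 39 4c f1 5e 22 af 3f
  t1: 39 fe f1 39 22 4c 3f f1
  t2: fe 4c 5e 39 22 47 e7 f1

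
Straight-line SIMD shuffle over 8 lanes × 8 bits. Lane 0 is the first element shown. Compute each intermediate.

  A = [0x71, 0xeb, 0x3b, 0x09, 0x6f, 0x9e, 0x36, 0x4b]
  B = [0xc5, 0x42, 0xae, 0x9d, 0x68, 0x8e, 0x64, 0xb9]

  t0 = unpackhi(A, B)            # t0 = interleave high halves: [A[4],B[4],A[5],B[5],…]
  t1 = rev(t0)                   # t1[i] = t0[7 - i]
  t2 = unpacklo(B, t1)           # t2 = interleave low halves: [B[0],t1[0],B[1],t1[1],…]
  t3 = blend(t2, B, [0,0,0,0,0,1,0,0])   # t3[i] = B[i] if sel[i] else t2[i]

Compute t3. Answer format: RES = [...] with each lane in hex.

RES = [ 0xc5  0xb9  0x42  0x4b  0xae  0x8e  0x9d  0x36 ]

t0 = [0x6f, 0x68, 0x9e, 0x8e, 0x36, 0x64, 0x4b, 0xb9]
t1 = [0xb9, 0x4b, 0x64, 0x36, 0x8e, 0x9e, 0x68, 0x6f]
t2 = [0xc5, 0xb9, 0x42, 0x4b, 0xae, 0x64, 0x9d, 0x36]
t3 = [0xc5, 0xb9, 0x42, 0x4b, 0xae, 0x8e, 0x9d, 0x36]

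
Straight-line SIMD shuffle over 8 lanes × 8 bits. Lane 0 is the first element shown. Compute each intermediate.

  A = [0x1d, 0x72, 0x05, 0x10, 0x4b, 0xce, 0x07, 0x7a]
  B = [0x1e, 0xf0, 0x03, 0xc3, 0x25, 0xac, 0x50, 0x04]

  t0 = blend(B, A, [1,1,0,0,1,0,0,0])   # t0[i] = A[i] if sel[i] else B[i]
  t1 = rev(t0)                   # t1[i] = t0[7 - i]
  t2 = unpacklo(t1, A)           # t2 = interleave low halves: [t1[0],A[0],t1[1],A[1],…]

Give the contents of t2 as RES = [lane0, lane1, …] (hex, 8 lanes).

RES = [ 0x04  0x1d  0x50  0x72  0xac  0x05  0x4b  0x10 ]

t0 = [0x1d, 0x72, 0x03, 0xc3, 0x4b, 0xac, 0x50, 0x04]
t1 = [0x04, 0x50, 0xac, 0x4b, 0xc3, 0x03, 0x72, 0x1d]
t2 = [0x04, 0x1d, 0x50, 0x72, 0xac, 0x05, 0x4b, 0x10]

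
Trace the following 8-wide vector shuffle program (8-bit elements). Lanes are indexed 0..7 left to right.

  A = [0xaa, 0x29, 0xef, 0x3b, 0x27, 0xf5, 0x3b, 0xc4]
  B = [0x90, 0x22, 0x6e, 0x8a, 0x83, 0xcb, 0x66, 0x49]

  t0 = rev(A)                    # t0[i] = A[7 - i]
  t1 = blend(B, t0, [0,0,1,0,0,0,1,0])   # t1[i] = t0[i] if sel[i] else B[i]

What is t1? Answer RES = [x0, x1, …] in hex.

t0 = [0xc4, 0x3b, 0xf5, 0x27, 0x3b, 0xef, 0x29, 0xaa]
t1 = [0x90, 0x22, 0xf5, 0x8a, 0x83, 0xcb, 0x29, 0x49]

RES = [ 0x90  0x22  0xf5  0x8a  0x83  0xcb  0x29  0x49 ]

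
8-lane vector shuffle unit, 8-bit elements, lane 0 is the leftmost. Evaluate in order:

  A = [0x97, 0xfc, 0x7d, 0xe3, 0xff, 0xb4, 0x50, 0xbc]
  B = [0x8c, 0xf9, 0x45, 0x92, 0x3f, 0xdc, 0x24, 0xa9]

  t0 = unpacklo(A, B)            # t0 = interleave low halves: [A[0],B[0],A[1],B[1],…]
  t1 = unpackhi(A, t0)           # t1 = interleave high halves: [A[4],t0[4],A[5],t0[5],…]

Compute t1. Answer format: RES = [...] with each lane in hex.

→ t0 |97|8c|fc|f9|7d|45|e3|92|
→ t1 |ff|7d|b4|45|50|e3|bc|92|

RES = [0xff, 0x7d, 0xb4, 0x45, 0x50, 0xe3, 0xbc, 0x92]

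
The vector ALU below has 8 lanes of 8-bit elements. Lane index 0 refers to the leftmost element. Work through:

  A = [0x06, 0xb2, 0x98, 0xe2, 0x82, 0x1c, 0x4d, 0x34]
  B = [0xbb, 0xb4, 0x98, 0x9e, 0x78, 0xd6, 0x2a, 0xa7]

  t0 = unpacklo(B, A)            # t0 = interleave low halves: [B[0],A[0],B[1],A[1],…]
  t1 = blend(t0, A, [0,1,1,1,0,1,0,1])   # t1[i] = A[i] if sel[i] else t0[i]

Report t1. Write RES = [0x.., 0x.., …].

RES = [ 0xbb  0xb2  0x98  0xe2  0x98  0x1c  0x9e  0x34 ]

t0 = [0xbb, 0x06, 0xb4, 0xb2, 0x98, 0x98, 0x9e, 0xe2]
t1 = [0xbb, 0xb2, 0x98, 0xe2, 0x98, 0x1c, 0x9e, 0x34]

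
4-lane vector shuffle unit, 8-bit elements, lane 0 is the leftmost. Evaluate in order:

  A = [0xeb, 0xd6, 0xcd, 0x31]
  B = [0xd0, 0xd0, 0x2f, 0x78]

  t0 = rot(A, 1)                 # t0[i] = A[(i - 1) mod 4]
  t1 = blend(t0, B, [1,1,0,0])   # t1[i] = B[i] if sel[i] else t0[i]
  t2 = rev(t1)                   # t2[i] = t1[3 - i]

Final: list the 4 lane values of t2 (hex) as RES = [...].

→ t0 |31|eb|d6|cd|
→ t1 |d0|d0|d6|cd|
→ t2 |cd|d6|d0|d0|

RES = [ 0xcd  0xd6  0xd0  0xd0 ]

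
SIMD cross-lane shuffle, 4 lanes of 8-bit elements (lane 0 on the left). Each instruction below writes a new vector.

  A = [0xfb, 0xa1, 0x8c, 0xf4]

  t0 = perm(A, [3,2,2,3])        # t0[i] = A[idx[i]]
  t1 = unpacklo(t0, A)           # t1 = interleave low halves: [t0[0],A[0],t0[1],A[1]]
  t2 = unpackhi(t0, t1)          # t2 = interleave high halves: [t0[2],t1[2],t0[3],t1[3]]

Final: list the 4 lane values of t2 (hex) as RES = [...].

  t0: f4 8c 8c f4
  t1: f4 fb 8c a1
  t2: 8c 8c f4 a1

RES = [0x8c, 0x8c, 0xf4, 0xa1]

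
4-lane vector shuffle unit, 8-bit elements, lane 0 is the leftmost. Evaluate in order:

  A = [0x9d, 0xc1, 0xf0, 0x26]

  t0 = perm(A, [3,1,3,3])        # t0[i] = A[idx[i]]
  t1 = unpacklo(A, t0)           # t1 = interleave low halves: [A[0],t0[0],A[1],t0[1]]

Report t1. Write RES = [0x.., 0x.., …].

RES = [0x9d, 0x26, 0xc1, 0xc1]

  t0: 26 c1 26 26
  t1: 9d 26 c1 c1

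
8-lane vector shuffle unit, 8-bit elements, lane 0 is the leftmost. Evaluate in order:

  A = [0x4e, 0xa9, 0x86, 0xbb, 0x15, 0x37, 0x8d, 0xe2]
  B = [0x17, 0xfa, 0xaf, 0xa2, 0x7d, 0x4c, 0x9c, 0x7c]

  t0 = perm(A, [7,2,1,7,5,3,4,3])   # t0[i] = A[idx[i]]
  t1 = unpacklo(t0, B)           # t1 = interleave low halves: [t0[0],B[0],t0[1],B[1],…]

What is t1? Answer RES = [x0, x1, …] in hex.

RES = [0xe2, 0x17, 0x86, 0xfa, 0xa9, 0xaf, 0xe2, 0xa2]

→ t0 |e2|86|a9|e2|37|bb|15|bb|
→ t1 |e2|17|86|fa|a9|af|e2|a2|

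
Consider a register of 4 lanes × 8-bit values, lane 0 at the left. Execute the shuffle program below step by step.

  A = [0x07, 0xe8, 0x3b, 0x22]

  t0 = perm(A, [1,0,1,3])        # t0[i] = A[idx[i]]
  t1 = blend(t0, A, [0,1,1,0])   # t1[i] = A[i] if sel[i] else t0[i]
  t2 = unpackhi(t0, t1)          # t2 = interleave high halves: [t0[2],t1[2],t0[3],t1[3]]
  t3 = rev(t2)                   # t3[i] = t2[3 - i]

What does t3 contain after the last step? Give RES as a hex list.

t0 = [0xe8, 0x07, 0xe8, 0x22]
t1 = [0xe8, 0xe8, 0x3b, 0x22]
t2 = [0xe8, 0x3b, 0x22, 0x22]
t3 = [0x22, 0x22, 0x3b, 0xe8]

RES = [ 0x22  0x22  0x3b  0xe8 ]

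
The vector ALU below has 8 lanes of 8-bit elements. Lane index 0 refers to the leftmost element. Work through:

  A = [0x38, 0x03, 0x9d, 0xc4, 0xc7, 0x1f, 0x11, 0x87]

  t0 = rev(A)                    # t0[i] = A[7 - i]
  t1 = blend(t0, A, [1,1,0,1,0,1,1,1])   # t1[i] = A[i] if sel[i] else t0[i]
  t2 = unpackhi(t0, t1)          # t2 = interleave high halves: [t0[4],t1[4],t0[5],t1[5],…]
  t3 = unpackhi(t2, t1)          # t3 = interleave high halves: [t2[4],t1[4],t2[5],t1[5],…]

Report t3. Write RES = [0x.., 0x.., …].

RES = [ 0x03  0xc4  0x11  0x1f  0x38  0x11  0x87  0x87 ]

t0 = [0x87, 0x11, 0x1f, 0xc7, 0xc4, 0x9d, 0x03, 0x38]
t1 = [0x38, 0x03, 0x1f, 0xc4, 0xc4, 0x1f, 0x11, 0x87]
t2 = [0xc4, 0xc4, 0x9d, 0x1f, 0x03, 0x11, 0x38, 0x87]
t3 = [0x03, 0xc4, 0x11, 0x1f, 0x38, 0x11, 0x87, 0x87]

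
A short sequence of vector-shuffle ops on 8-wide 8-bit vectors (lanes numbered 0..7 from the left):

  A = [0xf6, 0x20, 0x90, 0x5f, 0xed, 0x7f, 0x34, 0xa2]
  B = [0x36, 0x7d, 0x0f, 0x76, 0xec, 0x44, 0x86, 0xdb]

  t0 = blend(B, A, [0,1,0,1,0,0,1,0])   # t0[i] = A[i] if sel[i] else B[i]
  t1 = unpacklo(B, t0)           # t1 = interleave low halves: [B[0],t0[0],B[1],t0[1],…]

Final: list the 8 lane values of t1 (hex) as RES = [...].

→ t0 |36|20|0f|5f|ec|44|34|db|
→ t1 |36|36|7d|20|0f|0f|76|5f|

RES = [ 0x36  0x36  0x7d  0x20  0x0f  0x0f  0x76  0x5f ]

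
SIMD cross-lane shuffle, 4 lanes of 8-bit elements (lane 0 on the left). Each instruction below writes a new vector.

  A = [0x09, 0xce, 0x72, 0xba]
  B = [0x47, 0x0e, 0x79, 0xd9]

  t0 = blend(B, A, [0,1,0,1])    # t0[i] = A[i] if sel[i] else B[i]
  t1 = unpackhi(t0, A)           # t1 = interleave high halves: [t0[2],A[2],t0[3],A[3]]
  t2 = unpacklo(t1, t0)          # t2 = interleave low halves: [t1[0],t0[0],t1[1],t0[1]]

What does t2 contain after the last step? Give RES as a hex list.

RES = [ 0x79  0x47  0x72  0xce ]

  t0: 47 ce 79 ba
  t1: 79 72 ba ba
  t2: 79 47 72 ce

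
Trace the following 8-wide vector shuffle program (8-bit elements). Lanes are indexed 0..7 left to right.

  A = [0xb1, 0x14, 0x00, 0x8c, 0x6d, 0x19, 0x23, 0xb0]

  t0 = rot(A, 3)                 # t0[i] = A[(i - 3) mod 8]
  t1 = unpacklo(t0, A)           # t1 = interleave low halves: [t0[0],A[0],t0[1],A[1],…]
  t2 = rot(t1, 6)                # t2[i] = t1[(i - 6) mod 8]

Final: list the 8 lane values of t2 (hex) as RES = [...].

RES = [0x23, 0x14, 0xb0, 0x00, 0xb1, 0x8c, 0x19, 0xb1]

  t0: 19 23 b0 b1 14 00 8c 6d
  t1: 19 b1 23 14 b0 00 b1 8c
  t2: 23 14 b0 00 b1 8c 19 b1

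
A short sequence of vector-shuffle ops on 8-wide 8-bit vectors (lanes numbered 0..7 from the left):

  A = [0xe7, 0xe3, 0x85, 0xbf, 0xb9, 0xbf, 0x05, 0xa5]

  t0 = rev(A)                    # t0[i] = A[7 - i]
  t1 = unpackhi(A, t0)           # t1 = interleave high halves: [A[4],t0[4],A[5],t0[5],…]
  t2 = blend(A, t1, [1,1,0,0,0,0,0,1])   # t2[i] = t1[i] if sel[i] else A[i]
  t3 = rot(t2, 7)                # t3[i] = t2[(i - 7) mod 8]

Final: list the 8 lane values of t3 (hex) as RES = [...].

t0 = [0xa5, 0x05, 0xbf, 0xb9, 0xbf, 0x85, 0xe3, 0xe7]
t1 = [0xb9, 0xbf, 0xbf, 0x85, 0x05, 0xe3, 0xa5, 0xe7]
t2 = [0xb9, 0xbf, 0x85, 0xbf, 0xb9, 0xbf, 0x05, 0xe7]
t3 = [0xbf, 0x85, 0xbf, 0xb9, 0xbf, 0x05, 0xe7, 0xb9]

RES = [0xbf, 0x85, 0xbf, 0xb9, 0xbf, 0x05, 0xe7, 0xb9]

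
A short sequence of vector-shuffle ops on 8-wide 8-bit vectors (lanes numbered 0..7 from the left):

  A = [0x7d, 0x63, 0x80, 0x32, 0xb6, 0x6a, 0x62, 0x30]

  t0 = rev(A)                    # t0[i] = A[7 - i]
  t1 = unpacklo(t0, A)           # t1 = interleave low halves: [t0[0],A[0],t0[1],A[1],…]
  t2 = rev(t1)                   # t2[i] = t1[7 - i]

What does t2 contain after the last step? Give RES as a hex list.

RES = [ 0x32  0xb6  0x80  0x6a  0x63  0x62  0x7d  0x30 ]

  t0: 30 62 6a b6 32 80 63 7d
  t1: 30 7d 62 63 6a 80 b6 32
  t2: 32 b6 80 6a 63 62 7d 30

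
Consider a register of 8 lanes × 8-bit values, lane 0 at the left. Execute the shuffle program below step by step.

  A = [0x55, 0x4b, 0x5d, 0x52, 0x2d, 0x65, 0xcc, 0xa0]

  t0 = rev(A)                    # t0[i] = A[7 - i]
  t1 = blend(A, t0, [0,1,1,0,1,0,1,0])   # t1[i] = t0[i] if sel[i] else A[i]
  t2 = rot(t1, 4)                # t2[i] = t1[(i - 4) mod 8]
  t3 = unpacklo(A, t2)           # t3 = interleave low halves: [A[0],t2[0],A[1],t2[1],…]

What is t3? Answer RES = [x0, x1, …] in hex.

→ t0 |a0|cc|65|2d|52|5d|4b|55|
→ t1 |55|cc|65|52|52|65|4b|a0|
→ t2 |52|65|4b|a0|55|cc|65|52|
→ t3 |55|52|4b|65|5d|4b|52|a0|

RES = [ 0x55  0x52  0x4b  0x65  0x5d  0x4b  0x52  0xa0 ]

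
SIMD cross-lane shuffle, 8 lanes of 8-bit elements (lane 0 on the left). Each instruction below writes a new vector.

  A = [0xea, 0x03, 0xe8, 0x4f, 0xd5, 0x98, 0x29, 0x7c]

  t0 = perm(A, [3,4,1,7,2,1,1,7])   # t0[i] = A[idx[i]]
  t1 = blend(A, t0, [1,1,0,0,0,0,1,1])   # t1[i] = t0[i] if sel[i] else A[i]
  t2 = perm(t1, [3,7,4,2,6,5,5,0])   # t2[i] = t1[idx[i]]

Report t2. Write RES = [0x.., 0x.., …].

RES = [0x4f, 0x7c, 0xd5, 0xe8, 0x03, 0x98, 0x98, 0x4f]

→ t0 |4f|d5|03|7c|e8|03|03|7c|
→ t1 |4f|d5|e8|4f|d5|98|03|7c|
→ t2 |4f|7c|d5|e8|03|98|98|4f|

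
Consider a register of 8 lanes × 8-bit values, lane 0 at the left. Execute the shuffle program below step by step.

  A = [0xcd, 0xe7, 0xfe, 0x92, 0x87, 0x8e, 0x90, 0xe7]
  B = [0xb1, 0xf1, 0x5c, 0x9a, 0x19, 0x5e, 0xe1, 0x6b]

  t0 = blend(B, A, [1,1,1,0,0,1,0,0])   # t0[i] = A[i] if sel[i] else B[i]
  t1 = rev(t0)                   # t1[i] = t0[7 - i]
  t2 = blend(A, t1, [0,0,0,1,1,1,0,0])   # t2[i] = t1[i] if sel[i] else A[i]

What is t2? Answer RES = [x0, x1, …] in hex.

RES = [ 0xcd  0xe7  0xfe  0x19  0x9a  0xfe  0x90  0xe7 ]

  t0: cd e7 fe 9a 19 8e e1 6b
  t1: 6b e1 8e 19 9a fe e7 cd
  t2: cd e7 fe 19 9a fe 90 e7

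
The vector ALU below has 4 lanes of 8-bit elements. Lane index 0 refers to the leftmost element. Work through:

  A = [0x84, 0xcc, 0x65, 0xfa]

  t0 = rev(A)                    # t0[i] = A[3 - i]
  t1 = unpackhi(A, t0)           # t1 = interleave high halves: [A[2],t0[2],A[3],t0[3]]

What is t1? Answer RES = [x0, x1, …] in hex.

RES = [ 0x65  0xcc  0xfa  0x84 ]

  t0: fa 65 cc 84
  t1: 65 cc fa 84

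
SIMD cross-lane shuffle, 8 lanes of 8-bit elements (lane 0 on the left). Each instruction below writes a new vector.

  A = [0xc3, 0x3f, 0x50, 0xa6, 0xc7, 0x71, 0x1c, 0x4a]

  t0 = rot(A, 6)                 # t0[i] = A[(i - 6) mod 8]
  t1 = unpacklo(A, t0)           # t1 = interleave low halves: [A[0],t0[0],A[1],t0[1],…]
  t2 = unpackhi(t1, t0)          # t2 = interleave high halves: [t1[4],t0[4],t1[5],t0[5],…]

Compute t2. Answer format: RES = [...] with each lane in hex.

  t0: 50 a6 c7 71 1c 4a c3 3f
  t1: c3 50 3f a6 50 c7 a6 71
  t2: 50 1c c7 4a a6 c3 71 3f

RES = [ 0x50  0x1c  0xc7  0x4a  0xa6  0xc3  0x71  0x3f ]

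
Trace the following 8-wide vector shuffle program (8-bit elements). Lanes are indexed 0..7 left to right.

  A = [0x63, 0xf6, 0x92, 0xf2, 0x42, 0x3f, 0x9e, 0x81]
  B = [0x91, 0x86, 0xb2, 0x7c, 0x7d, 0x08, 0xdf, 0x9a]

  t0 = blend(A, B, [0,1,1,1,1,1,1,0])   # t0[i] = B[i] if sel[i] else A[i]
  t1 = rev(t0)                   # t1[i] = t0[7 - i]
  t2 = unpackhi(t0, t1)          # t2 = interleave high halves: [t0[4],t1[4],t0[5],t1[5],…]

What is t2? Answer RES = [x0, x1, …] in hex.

RES = [ 0x7d  0x7c  0x08  0xb2  0xdf  0x86  0x81  0x63 ]

  t0: 63 86 b2 7c 7d 08 df 81
  t1: 81 df 08 7d 7c b2 86 63
  t2: 7d 7c 08 b2 df 86 81 63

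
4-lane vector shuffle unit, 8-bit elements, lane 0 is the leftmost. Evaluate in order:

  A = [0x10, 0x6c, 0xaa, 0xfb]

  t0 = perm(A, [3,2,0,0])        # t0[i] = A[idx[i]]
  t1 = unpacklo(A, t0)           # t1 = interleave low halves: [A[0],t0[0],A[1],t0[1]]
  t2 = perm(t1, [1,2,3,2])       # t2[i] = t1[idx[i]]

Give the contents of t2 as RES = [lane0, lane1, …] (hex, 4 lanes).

  t0: fb aa 10 10
  t1: 10 fb 6c aa
  t2: fb 6c aa 6c

RES = [0xfb, 0x6c, 0xaa, 0x6c]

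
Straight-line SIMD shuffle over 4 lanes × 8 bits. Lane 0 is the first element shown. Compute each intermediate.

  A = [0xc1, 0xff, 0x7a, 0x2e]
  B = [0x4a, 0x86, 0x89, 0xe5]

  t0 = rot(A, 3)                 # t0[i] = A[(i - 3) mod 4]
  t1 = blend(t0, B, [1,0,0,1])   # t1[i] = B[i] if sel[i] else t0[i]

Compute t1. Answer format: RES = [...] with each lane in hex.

RES = [0x4a, 0x7a, 0x2e, 0xe5]

t0 = [0xff, 0x7a, 0x2e, 0xc1]
t1 = [0x4a, 0x7a, 0x2e, 0xe5]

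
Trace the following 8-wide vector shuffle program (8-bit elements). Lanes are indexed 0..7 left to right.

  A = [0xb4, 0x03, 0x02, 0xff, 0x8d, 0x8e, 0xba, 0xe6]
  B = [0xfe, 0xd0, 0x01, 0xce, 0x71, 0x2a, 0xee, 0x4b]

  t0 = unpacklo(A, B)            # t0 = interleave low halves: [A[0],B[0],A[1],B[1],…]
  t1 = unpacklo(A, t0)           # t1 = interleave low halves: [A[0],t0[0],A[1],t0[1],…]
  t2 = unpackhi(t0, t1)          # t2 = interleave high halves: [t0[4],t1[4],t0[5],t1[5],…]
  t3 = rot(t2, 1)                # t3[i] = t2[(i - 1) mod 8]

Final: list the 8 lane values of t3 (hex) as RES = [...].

→ t0 |b4|fe|03|d0|02|01|ff|ce|
→ t1 |b4|b4|03|fe|02|03|ff|d0|
→ t2 |02|02|01|03|ff|ff|ce|d0|
→ t3 |d0|02|02|01|03|ff|ff|ce|

RES = [ 0xd0  0x02  0x02  0x01  0x03  0xff  0xff  0xce ]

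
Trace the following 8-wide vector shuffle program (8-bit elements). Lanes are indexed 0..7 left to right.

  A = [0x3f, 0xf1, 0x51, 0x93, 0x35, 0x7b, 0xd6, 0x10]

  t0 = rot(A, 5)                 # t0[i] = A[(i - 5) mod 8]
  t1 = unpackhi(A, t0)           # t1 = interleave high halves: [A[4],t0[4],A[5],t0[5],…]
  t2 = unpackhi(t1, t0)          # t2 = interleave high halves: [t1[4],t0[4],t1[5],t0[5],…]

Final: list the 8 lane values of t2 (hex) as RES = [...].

t0 = [0x93, 0x35, 0x7b, 0xd6, 0x10, 0x3f, 0xf1, 0x51]
t1 = [0x35, 0x10, 0x7b, 0x3f, 0xd6, 0xf1, 0x10, 0x51]
t2 = [0xd6, 0x10, 0xf1, 0x3f, 0x10, 0xf1, 0x51, 0x51]

RES = [0xd6, 0x10, 0xf1, 0x3f, 0x10, 0xf1, 0x51, 0x51]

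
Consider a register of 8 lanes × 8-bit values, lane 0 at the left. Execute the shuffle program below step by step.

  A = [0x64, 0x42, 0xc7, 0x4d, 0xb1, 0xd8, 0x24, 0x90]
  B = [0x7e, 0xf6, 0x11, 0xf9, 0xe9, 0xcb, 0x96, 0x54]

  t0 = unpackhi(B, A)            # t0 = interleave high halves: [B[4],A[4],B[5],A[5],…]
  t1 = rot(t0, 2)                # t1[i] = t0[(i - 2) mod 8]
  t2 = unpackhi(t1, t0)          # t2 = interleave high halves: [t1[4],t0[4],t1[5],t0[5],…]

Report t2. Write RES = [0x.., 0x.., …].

RES = [0xcb, 0x96, 0xd8, 0x24, 0x96, 0x54, 0x24, 0x90]

→ t0 |e9|b1|cb|d8|96|24|54|90|
→ t1 |54|90|e9|b1|cb|d8|96|24|
→ t2 |cb|96|d8|24|96|54|24|90|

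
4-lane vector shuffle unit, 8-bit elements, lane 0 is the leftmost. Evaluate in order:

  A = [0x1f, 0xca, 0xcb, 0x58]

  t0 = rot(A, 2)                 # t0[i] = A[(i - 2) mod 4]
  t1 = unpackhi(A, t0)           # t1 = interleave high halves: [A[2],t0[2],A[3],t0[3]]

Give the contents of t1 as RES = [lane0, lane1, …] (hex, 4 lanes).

RES = [0xcb, 0x1f, 0x58, 0xca]

  t0: cb 58 1f ca
  t1: cb 1f 58 ca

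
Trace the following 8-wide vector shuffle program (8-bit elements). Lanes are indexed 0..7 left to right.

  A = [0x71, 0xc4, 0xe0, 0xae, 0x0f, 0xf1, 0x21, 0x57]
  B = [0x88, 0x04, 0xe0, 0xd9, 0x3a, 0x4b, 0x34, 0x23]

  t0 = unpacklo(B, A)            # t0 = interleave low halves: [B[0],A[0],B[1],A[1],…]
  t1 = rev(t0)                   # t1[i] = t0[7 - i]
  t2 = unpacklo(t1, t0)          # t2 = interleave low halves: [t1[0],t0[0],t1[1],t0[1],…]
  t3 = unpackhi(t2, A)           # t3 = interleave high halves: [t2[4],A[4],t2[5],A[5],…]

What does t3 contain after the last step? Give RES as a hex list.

RES = [0xe0, 0x0f, 0x04, 0xf1, 0xe0, 0x21, 0xc4, 0x57]

→ t0 |88|71|04|c4|e0|e0|d9|ae|
→ t1 |ae|d9|e0|e0|c4|04|71|88|
→ t2 |ae|88|d9|71|e0|04|e0|c4|
→ t3 |e0|0f|04|f1|e0|21|c4|57|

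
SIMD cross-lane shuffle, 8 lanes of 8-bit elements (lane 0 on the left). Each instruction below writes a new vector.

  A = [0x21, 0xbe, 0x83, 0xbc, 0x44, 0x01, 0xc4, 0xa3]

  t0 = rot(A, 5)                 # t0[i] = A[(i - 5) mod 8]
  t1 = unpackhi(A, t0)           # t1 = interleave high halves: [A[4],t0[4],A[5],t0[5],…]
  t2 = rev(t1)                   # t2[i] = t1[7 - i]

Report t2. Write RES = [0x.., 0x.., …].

t0 = [0xbc, 0x44, 0x01, 0xc4, 0xa3, 0x21, 0xbe, 0x83]
t1 = [0x44, 0xa3, 0x01, 0x21, 0xc4, 0xbe, 0xa3, 0x83]
t2 = [0x83, 0xa3, 0xbe, 0xc4, 0x21, 0x01, 0xa3, 0x44]

RES = [0x83, 0xa3, 0xbe, 0xc4, 0x21, 0x01, 0xa3, 0x44]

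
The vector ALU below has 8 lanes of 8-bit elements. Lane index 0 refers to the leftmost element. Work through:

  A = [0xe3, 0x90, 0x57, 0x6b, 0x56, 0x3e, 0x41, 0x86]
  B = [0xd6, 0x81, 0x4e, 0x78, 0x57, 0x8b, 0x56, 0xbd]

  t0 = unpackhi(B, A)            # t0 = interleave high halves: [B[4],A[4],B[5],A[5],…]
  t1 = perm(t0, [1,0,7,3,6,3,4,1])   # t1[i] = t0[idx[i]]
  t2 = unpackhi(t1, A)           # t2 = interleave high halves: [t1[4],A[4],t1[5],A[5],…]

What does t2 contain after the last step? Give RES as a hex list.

t0 = [0x57, 0x56, 0x8b, 0x3e, 0x56, 0x41, 0xbd, 0x86]
t1 = [0x56, 0x57, 0x86, 0x3e, 0xbd, 0x3e, 0x56, 0x56]
t2 = [0xbd, 0x56, 0x3e, 0x3e, 0x56, 0x41, 0x56, 0x86]

RES = [0xbd, 0x56, 0x3e, 0x3e, 0x56, 0x41, 0x56, 0x86]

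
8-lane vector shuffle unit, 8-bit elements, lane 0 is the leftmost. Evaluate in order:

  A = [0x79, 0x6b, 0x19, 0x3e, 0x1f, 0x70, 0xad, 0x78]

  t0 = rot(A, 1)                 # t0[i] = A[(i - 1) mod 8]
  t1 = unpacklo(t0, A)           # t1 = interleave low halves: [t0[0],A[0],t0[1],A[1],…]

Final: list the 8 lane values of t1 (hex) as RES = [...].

RES = [ 0x78  0x79  0x79  0x6b  0x6b  0x19  0x19  0x3e ]

  t0: 78 79 6b 19 3e 1f 70 ad
  t1: 78 79 79 6b 6b 19 19 3e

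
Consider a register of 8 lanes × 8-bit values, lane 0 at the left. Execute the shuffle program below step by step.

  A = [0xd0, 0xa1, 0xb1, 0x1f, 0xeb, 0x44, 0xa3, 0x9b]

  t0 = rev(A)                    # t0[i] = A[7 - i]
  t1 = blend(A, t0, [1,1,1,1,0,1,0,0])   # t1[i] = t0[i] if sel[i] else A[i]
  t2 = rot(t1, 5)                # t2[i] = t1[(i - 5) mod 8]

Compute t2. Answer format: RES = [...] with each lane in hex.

  t0: 9b a3 44 eb 1f b1 a1 d0
  t1: 9b a3 44 eb eb b1 a3 9b
  t2: eb eb b1 a3 9b 9b a3 44

RES = [0xeb, 0xeb, 0xb1, 0xa3, 0x9b, 0x9b, 0xa3, 0x44]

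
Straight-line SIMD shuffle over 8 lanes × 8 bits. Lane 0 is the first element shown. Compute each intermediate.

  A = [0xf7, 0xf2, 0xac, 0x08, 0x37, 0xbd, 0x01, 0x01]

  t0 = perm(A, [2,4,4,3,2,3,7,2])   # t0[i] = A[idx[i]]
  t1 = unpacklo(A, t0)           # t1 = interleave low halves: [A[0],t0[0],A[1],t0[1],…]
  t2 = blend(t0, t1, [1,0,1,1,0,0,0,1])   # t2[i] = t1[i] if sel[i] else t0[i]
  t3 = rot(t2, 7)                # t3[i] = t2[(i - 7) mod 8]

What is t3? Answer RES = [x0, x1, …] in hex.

→ t0 |ac|37|37|08|ac|08|01|ac|
→ t1 |f7|ac|f2|37|ac|37|08|08|
→ t2 |f7|37|f2|37|ac|08|01|08|
→ t3 |37|f2|37|ac|08|01|08|f7|

RES = [0x37, 0xf2, 0x37, 0xac, 0x08, 0x01, 0x08, 0xf7]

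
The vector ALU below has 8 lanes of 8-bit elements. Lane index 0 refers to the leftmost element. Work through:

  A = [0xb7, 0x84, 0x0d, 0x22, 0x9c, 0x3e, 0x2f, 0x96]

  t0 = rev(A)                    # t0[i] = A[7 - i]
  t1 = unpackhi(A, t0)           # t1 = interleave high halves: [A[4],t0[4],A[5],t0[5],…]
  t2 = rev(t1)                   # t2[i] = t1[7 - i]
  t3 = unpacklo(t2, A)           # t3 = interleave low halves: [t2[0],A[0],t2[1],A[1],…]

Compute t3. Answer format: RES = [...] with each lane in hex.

  t0: 96 2f 3e 9c 22 0d 84 b7
  t1: 9c 22 3e 0d 2f 84 96 b7
  t2: b7 96 84 2f 0d 3e 22 9c
  t3: b7 b7 96 84 84 0d 2f 22

RES = [ 0xb7  0xb7  0x96  0x84  0x84  0x0d  0x2f  0x22 ]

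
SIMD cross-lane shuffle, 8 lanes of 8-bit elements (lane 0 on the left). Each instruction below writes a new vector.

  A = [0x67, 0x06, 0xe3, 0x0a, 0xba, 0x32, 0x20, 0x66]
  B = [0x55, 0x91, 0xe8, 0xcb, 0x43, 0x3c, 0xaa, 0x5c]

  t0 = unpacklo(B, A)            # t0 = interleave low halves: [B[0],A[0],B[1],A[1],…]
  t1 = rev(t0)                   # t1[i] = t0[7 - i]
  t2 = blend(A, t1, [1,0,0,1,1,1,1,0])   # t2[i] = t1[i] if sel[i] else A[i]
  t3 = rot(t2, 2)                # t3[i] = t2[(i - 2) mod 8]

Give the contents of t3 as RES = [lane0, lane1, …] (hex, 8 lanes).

t0 = [0x55, 0x67, 0x91, 0x06, 0xe8, 0xe3, 0xcb, 0x0a]
t1 = [0x0a, 0xcb, 0xe3, 0xe8, 0x06, 0x91, 0x67, 0x55]
t2 = [0x0a, 0x06, 0xe3, 0xe8, 0x06, 0x91, 0x67, 0x66]
t3 = [0x67, 0x66, 0x0a, 0x06, 0xe3, 0xe8, 0x06, 0x91]

RES = [0x67, 0x66, 0x0a, 0x06, 0xe3, 0xe8, 0x06, 0x91]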